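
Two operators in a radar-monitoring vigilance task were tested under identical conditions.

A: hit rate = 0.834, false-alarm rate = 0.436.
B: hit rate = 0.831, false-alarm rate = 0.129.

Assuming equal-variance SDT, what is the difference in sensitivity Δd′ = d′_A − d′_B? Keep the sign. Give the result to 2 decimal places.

A: z(0.834) = 0.970, z(0.436) = -0.161, d' = 1.131
B: z(0.831) = 0.958, z(0.129) = -1.131, d' = 2.089
Δd' = d'_A − d'_B = 1.131 − 2.089 = -0.958
B has the higher sensitivity.

Δd′ = -0.96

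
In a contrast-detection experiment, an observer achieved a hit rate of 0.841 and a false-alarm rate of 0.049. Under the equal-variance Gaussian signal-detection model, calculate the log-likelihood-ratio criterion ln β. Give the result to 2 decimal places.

ln β = 0.87

Φ⁻¹(H) = Φ⁻¹(0.841) = 0.999
Φ⁻¹(FA) = Φ⁻¹(0.049) = -1.655
ln β = −½·[z(H)² − z(FA)²] = −0.5 × (0.998 − 2.739) = 0.8705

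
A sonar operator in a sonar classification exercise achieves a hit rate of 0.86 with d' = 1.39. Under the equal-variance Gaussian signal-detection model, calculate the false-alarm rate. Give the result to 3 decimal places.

false-alarm rate = 0.378

z(hit rate) = z(0.86) = 1.0803
z(FA) = z(H) − d' = 1.0803 − 1.39 = -0.3097
false-alarm rate = Φ(-0.3097) = 0.3784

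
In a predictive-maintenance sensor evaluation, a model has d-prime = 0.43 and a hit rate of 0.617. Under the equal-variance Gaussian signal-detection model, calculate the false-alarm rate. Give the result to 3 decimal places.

z(hit rate) = z(0.617) = 0.2976
z(FA) = z(H) − d' = 0.2976 − 0.43 = -0.1324
false-alarm rate = Φ(-0.1324) = 0.4473

false-alarm rate = 0.447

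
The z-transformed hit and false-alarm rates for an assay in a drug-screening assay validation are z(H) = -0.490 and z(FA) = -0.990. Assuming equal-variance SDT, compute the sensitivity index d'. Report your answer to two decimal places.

d' = 0.50

d' = z(H) − z(FA) = -0.490 − (-0.990) = 0.500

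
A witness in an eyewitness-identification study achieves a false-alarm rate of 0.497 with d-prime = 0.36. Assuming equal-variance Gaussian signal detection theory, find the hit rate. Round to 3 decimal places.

hit rate = 0.638

z(false-alarm rate) = z(0.497) = -0.0075
z(H) = z(FA) + d' = -0.0075 + 0.36 = 0.3525
hit rate = Φ(0.3525) = 0.6378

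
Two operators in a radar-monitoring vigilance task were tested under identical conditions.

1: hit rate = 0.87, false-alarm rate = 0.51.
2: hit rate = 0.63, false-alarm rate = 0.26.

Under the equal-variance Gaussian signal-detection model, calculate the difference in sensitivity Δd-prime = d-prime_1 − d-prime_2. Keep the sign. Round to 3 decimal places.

Δd-prime = 0.126

1: z(0.87) = 1.1264, z(0.51) = 0.0251, d' = 1.1013
2: z(0.63) = 0.3319, z(0.26) = -0.6433, d' = 0.9752
Δd' = d'_1 − d'_2 = 1.1013 − 0.9752 = 0.1261
1 has the higher sensitivity.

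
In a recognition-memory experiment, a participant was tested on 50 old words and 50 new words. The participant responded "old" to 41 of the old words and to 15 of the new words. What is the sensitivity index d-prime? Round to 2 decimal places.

H = 41/50 = 0.8200
FA = 15/50 = 0.3000
z(0.8200) = 0.915, z(0.3000) = -0.524
d' = z(H) − z(FA) = 0.915 − (-0.524) = 1.439

d-prime = 1.44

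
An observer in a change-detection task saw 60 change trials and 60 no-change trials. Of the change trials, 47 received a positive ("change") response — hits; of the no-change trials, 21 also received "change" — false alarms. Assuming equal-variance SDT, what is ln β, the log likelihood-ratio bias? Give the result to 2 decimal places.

ln β = -0.23

H = 47/60 = 0.7833
FA = 21/60 = 0.3500
z(0.7833) = 0.783, z(0.3500) = -0.385
ln β = −½·[z(H)² − z(FA)²] = −0.5 × (0.613 − 0.148) = -0.2325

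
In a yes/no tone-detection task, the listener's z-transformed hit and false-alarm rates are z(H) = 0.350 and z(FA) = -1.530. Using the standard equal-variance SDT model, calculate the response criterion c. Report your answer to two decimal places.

c = 0.59

c = −½·[z(H) + z(FA)] = −½·(0.350 + (-1.530)) = 0.590
c > 0: the listener has a conservative response bias.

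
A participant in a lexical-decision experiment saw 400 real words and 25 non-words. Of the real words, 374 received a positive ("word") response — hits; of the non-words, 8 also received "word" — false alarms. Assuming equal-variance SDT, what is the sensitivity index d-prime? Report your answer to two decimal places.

d-prime = 1.98

H = 374/400 = 0.9350
FA = 8/25 = 0.3200
z(H) = z(0.9350) = 1.514
z(FA) = z(0.3200) = -0.468
d' = z(H) − z(FA) = 1.514 − (-0.468) = 1.982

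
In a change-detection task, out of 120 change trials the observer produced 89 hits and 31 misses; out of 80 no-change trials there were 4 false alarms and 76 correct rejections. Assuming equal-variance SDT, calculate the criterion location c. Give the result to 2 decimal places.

H = 89/120 = 0.7417
FA = 4/80 = 0.0500
z(0.7417) = 0.6486, z(0.0500) = -1.6449
c = −½·[z(H) + z(FA)] = −0.5 × (0.6486 + (-1.6449)) = 0.49815

c = 0.50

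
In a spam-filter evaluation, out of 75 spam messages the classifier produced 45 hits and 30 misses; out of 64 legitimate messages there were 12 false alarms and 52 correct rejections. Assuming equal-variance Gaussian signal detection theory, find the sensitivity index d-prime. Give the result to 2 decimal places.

H = 45/75 = 0.6000
FA = 12/64 = 0.1875
Φ⁻¹(0.6000) = 0.253, Φ⁻¹(0.1875) = -0.887
d' = z(H) − z(FA) = 0.253 − (-0.887) = 1.140

d-prime = 1.14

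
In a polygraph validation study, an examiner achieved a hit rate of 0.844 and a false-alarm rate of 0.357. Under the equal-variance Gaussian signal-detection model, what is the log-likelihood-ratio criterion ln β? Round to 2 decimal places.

z(H) = z(0.844) = 1.011
z(FA) = z(0.357) = -0.366
ln β = −½·[z(H)² − z(FA)²] = −0.5 × (1.022 − 0.134) = -0.444

ln β = -0.44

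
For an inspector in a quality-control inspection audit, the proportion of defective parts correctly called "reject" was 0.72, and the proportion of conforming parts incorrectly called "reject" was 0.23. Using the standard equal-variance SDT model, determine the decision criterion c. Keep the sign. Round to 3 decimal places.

Φ⁻¹(0.72) = 0.5828, Φ⁻¹(0.23) = -0.7388
c = −½·[z(H) + z(FA)] = −0.5 × (0.5828 + (-0.7388)) = 0.0780

c = 0.078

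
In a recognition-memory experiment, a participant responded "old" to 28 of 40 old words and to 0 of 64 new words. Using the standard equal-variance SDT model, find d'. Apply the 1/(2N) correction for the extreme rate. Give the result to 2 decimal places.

The false-alarm rate is 0/64 = 0, so apply the 1/(2N) correction: FA → 1/(2·64) = 0.00781.
z(H) = z(0.70000) = 0.524
z(FA) = z(0.00781) = -2.418
d' = 0.524 − (-2.418) = 2.942

d' = 2.94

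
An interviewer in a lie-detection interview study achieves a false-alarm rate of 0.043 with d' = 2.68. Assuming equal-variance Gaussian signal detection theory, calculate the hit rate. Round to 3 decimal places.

z(false-alarm rate) = z(0.043) = -1.7169
z(H) = z(FA) + d' = -1.7169 + 2.68 = 0.9631
hit rate = Φ(0.9631) = 0.8323

hit rate = 0.832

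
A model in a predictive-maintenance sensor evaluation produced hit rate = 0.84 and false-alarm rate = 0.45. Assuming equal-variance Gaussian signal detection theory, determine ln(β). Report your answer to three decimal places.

ln β = -0.487

z(H) = z(0.84) = 0.9945
z(FA) = z(0.45) = -0.1257
ln β = −½·[z(H)² − z(FA)²] = −0.5 × (0.9890 − 0.0158) = -0.4866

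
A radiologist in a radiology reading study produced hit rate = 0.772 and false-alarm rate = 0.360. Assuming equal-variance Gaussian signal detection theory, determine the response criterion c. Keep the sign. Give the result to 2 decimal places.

c = -0.19

Φ⁻¹(H) = Φ⁻¹(0.772) = 0.7454
Φ⁻¹(FA) = Φ⁻¹(0.360) = -0.3585
c = −½·[z(H) + z(FA)] = −0.5 × (0.7454 + (-0.3585)) = -0.19345
c < 0: the radiologist has a liberal response bias.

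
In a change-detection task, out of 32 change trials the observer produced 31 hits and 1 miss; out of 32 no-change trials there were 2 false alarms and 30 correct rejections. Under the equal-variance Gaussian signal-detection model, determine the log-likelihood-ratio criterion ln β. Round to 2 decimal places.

ln β = -0.56

H = 31/32 = 0.9688
FA = 2/32 = 0.0625
z(H) = 1.863
z(FA) = -1.534
ln β = −½·[z(H)² − z(FA)²] = −0.5 × (3.471 − 2.353) = -0.559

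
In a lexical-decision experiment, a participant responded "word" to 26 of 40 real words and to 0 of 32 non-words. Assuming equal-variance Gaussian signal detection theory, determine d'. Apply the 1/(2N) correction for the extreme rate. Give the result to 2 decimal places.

d' = 2.54

The false-alarm rate is 0/32 = 0, so apply the 1/(2N) correction: FA → 1/(2·32) = 0.01562.
z(H) = z(0.65000) = 0.385
z(FA) = z(0.01562) = -2.154
d' = 0.385 − (-2.154) = 2.539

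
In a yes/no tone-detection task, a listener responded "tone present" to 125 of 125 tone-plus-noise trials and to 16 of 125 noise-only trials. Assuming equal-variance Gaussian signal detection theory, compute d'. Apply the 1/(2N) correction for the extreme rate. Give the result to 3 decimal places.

d' = 3.788

The hit rate is 125/125 = 1, so apply the 1/(2N) correction: H → 1 − 1/(2·125) = 0.99600.
z(H) = z(0.99600) = 2.6521
z(FA) = z(0.12800) = -1.1359
d' = 2.6521 − (-1.1359) = 3.7880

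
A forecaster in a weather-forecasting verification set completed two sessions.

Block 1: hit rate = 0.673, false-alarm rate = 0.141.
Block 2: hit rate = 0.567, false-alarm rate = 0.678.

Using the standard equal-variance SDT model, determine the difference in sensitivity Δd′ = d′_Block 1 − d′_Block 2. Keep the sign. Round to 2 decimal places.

Δd′ = 1.82

Block 1: z(0.673) = 0.448, z(0.141) = -1.076, d' = 1.524
Block 2: z(0.567) = 0.169, z(0.678) = 0.462, d' = -0.293
Δd' = d'_Block 1 − d'_Block 2 = 1.524 − (-0.293) = 1.817
Block 1 has the higher sensitivity.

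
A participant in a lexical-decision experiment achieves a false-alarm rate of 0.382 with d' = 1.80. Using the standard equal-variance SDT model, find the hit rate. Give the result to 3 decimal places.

hit rate = 0.933

z(false-alarm rate) = z(0.382) = -0.3002
z(H) = z(FA) + d' = -0.3002 + 1.80 = 1.4998
hit rate = Φ(1.4998) = 0.9332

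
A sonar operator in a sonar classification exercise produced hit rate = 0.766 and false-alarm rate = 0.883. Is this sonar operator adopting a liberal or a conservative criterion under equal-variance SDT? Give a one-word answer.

z(H) = 0.726, z(FA) = 1.190
c = −½·(z(H) + z(FA)) = -0.958
c < 0 → liberal criterion (biased toward responding “yes”).

liberal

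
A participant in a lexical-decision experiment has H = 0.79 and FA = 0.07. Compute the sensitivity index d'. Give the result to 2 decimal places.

d' = 2.28

z(0.79) = 0.806, z(0.07) = -1.476
d' = z(H) − z(FA) = 0.806 − (-1.476) = 2.282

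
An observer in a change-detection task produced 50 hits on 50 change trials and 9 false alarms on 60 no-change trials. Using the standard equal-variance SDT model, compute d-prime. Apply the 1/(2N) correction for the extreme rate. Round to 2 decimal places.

d-prime = 3.36

The hit rate is 50/50 = 1, so apply the 1/(2N) correction: H → 1 − 1/(2·50) = 0.99000.
z(H) = z(0.99000) = 2.326
z(FA) = z(0.15000) = -1.036
d' = 2.326 − (-1.036) = 3.362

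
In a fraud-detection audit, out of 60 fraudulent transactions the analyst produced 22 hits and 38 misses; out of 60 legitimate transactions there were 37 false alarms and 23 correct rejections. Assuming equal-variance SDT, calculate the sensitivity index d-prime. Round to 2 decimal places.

d-prime = -0.64

H = 22/60 = 0.3667
FA = 37/60 = 0.6167
Φ⁻¹(0.3667) = -0.3406, Φ⁻¹(0.6167) = 0.2968
d' = z(H) − z(FA) = -0.3406 − 0.2968 = -0.6374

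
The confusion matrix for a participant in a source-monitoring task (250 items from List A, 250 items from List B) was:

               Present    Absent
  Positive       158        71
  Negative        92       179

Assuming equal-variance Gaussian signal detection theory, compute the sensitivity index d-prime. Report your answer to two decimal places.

H = 158/250 = 0.6320
FA = 71/250 = 0.2840
Φ⁻¹(H) = Φ⁻¹(0.6320) = 0.3372
Φ⁻¹(FA) = Φ⁻¹(0.2840) = -0.5710
d' = z(H) − z(FA) = 0.3372 − (-0.5710) = 0.9082

d-prime = 0.91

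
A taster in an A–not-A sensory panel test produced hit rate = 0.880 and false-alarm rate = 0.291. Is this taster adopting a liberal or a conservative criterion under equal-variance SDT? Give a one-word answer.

z(H) = 1.175, z(FA) = -0.550
c = −½·(z(H) + z(FA)) = -0.3125
c < 0 → liberal criterion (biased toward responding “yes”).

liberal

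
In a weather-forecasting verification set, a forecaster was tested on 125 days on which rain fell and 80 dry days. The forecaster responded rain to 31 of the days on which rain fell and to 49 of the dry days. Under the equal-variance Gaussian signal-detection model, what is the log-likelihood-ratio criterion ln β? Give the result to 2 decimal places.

ln β = -0.19

H = 31/125 = 0.2480
FA = 49/80 = 0.6125
z(H) = -0.681
z(FA) = 0.286
ln β = −½·[z(H)² − z(FA)²] = −0.5 × (0.464 − 0.082) = -0.191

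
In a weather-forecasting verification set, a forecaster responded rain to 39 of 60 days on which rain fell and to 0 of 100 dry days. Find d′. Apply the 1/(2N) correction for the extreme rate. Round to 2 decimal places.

The false-alarm rate is 0/100 = 0, so apply the 1/(2N) correction: FA → 1/(2·100) = 0.00500.
z(H) = z(0.65000) = 0.385
z(FA) = z(0.00500) = -2.576
d' = 0.385 − (-2.576) = 2.961

d′ = 2.96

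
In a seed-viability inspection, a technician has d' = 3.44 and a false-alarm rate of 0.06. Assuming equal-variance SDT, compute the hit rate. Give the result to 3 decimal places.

z(false-alarm rate) = z(0.06) = -1.5548
z(H) = z(FA) + d' = -1.5548 + 3.44 = 1.8852
hit rate = Φ(1.8852) = 0.9703

hit rate = 0.970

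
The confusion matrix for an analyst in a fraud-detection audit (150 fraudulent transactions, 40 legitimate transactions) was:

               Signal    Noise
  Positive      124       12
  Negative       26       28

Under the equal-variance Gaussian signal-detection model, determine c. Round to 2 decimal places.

c = -0.21

H = 124/150 = 0.8267
FA = 12/40 = 0.3000
z(H) = z(0.8267) = 0.9412
z(FA) = z(0.3000) = -0.5244
c = −½·[z(H) + z(FA)] = −0.5 × (0.9412 + (-0.5244)) = -0.2084
c < 0: the analyst has a liberal response bias.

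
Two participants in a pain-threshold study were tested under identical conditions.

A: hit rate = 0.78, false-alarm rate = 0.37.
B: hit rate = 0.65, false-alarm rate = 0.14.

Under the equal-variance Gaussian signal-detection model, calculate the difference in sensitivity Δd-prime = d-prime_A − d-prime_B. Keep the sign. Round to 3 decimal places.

Δd-prime = -0.362

A: z(0.78) = 0.7722, z(0.37) = -0.3319, d' = 1.1041
B: z(0.65) = 0.3853, z(0.14) = -1.0803, d' = 1.4656
Δd' = d'_A − d'_B = 1.1041 − 1.4656 = -0.3615
B has the higher sensitivity.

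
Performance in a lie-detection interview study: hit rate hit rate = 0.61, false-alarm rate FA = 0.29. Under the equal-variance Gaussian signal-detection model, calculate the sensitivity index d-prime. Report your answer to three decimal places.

d-prime = 0.833

Φ⁻¹(H) = 0.2793
Φ⁻¹(FA) = -0.5534
d' = z(H) − z(FA) = 0.2793 − (-0.5534) = 0.8327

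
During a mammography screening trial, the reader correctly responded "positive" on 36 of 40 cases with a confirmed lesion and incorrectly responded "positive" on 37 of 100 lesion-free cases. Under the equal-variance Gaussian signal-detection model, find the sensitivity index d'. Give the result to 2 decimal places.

H = 36/40 = 0.9000
FA = 37/100 = 0.3700
z(0.9000) = 1.282, z(0.3700) = -0.332
d' = z(H) − z(FA) = 1.282 − (-0.332) = 1.614

d' = 1.61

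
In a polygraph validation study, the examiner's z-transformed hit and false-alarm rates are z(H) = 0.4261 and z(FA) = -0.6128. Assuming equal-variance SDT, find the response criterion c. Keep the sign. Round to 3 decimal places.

c = 0.093

c = −½·[z(H) + z(FA)] = −½·(0.4261 + (-0.6128)) = 0.09335
c > 0: the examiner has a conservative response bias.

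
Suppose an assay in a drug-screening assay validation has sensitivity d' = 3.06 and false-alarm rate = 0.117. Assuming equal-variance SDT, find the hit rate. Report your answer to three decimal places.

hit rate = 0.969

z(false-alarm rate) = z(0.117) = -1.1901
z(H) = z(FA) + d' = -1.1901 + 3.06 = 1.8699
hit rate = Φ(1.8699) = 0.9693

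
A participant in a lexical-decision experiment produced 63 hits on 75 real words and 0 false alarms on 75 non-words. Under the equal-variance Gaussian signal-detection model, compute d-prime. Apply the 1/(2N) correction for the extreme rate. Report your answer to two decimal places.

The false-alarm rate is 0/75 = 0, so apply the 1/(2N) correction: FA → 1/(2·75) = 0.00667.
z(H) = z(0.84000) = 0.994
z(FA) = z(0.00667) = -2.475
d' = 0.994 − (-2.475) = 3.469

d-prime = 3.47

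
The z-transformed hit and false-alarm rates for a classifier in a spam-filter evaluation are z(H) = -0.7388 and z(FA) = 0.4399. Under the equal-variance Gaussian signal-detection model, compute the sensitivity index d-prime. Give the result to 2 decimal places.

d' = z(H) − z(FA) = -0.7388 − 0.4399 = -1.1787

d-prime = -1.18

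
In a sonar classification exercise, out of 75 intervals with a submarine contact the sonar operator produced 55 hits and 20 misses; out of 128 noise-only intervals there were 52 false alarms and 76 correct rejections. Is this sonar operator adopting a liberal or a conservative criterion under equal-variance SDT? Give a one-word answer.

liberal

z(H) = 0.623, z(FA) = -0.237
c = −½·(z(H) + z(FA)) = -0.193
c < 0 → liberal criterion (biased toward responding “yes”).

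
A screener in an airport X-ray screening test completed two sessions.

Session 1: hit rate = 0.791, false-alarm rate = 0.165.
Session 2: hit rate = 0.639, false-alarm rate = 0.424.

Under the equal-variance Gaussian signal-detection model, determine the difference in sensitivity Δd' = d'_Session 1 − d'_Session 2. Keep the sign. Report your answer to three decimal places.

Δd' = 1.237

Session 1: z(0.791) = 0.8099, z(0.165) = -0.9741, d' = 1.7840
Session 2: z(0.639) = 0.3558, z(0.424) = -0.1917, d' = 0.5475
Δd' = d'_Session 1 − d'_Session 2 = 1.7840 − 0.5475 = 1.2365
Session 1 has the higher sensitivity.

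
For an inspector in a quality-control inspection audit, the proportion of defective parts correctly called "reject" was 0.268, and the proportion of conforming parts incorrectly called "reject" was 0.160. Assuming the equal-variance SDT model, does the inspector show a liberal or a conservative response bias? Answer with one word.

z(H) = -0.619, z(FA) = -0.994
c = −½·(z(H) + z(FA)) = 0.8065
c > 0 → conservative criterion (biased toward responding “no”).

conservative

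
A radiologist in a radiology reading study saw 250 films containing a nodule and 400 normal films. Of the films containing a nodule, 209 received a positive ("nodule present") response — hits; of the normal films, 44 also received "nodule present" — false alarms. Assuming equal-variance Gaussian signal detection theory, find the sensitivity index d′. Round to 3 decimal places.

H = 209/250 = 0.8360
FA = 44/400 = 0.1100
z(H) = z(0.8360) = 0.9782
z(FA) = z(0.1100) = -1.2265
d' = z(H) − z(FA) = 0.9782 − (-1.2265) = 2.2047

d′ = 2.205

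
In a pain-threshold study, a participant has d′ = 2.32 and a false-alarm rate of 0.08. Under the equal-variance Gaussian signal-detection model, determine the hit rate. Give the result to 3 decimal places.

hit rate = 0.820

z(false-alarm rate) = z(0.08) = -1.4051
z(H) = z(FA) + d' = -1.4051 + 2.32 = 0.9149
hit rate = Φ(0.9149) = 0.8199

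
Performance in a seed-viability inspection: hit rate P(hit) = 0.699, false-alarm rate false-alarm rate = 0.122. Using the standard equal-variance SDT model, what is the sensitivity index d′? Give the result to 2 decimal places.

z(H) = z(0.699) = 0.522
z(FA) = z(0.122) = -1.165
d' = z(H) − z(FA) = 0.522 − (-1.165) = 1.687

d′ = 1.69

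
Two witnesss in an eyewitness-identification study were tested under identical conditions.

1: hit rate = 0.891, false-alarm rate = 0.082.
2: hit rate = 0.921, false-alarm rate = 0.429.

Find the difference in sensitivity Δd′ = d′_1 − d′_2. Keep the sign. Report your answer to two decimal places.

1: z(0.891) = 1.232, z(0.082) = -1.392, d' = 2.624
2: z(0.921) = 1.412, z(0.429) = -0.179, d' = 1.591
Δd' = d'_1 − d'_2 = 2.624 − 1.591 = 1.033
1 has the higher sensitivity.

Δd′ = 1.03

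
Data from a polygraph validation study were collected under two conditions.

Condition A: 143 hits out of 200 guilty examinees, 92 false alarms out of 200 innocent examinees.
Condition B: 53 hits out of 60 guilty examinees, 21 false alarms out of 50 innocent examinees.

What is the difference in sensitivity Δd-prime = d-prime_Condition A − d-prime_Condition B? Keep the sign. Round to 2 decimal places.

Δd-prime = -0.73

Condition A: z(0.7150) = 0.568, z(0.4600) = -0.100, d' = 0.668
Condition B: z(0.8833) = 1.192, z(0.4200) = -0.202, d' = 1.394
Δd' = d'_Condition A − d'_Condition B = 0.668 − 1.394 = -0.726
Condition B has the higher sensitivity.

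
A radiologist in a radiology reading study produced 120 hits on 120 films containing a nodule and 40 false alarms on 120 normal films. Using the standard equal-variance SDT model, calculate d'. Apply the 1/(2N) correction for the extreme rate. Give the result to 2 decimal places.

d' = 3.07

The hit rate is 120/120 = 1, so apply the 1/(2N) correction: H → 1 − 1/(2·120) = 0.99583.
z(H) = z(0.99583) = 2.638
z(FA) = z(0.33333) = -0.431
d' = 2.638 − (-0.431) = 3.069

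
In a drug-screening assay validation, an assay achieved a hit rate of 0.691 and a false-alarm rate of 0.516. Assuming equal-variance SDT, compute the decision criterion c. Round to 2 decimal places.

c = -0.27

z(H) = z(0.691) = 0.499
z(FA) = z(0.516) = 0.040
c = −½·[z(H) + z(FA)] = −0.5 × (0.499 + 0.040) = -0.2695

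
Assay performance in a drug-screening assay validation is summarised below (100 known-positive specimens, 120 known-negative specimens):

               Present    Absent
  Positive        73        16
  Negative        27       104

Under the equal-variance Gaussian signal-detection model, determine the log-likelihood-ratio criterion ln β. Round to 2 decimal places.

H = 73/100 = 0.7300
FA = 16/120 = 0.1333
z(0.7300) = 0.613, z(0.1333) = -1.111
ln β = −½·[z(H)² − z(FA)²] = −0.5 × (0.376 − 1.234) = 0.429

ln β = 0.43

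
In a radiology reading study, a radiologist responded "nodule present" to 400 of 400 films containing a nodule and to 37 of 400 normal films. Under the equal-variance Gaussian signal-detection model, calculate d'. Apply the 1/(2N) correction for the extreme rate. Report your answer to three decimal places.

The hit rate is 400/400 = 1, so apply the 1/(2N) correction: H → 1 − 1/(2·400) = 0.99875.
z(H) = z(0.99875) = 3.0233
z(FA) = z(0.09250) = -1.3255
d' = 3.0233 − (-1.3255) = 4.3488

d' = 4.349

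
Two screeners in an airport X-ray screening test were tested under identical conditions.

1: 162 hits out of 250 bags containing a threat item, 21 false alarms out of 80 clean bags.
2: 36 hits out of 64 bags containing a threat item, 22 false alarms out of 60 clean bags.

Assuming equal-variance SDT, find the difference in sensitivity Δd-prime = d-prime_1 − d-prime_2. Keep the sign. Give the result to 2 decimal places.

Δd-prime = 0.52

1: z(0.6480) = 0.380, z(0.2625) = -0.636, d' = 1.016
2: z(0.5625) = 0.157, z(0.3667) = -0.341, d' = 0.498
Δd' = d'_1 − d'_2 = 1.016 − 0.498 = 0.518
1 has the higher sensitivity.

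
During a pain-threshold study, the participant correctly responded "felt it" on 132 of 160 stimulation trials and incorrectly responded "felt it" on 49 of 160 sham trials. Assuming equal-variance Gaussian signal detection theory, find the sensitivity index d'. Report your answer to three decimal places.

H = 132/160 = 0.8250
FA = 49/160 = 0.3063
z(H) = 0.9346
z(FA) = -0.5064
d' = z(H) − z(FA) = 0.9346 − (-0.5064) = 1.4410

d' = 1.441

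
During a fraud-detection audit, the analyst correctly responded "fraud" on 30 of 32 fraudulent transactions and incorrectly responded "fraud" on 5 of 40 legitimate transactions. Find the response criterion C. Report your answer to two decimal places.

C = -0.19

H = 30/32 = 0.9375
FA = 5/40 = 0.1250
z(H) = 1.5341
z(FA) = -1.1503
c = −½·[z(H) + z(FA)] = −0.5 × (1.5341 + (-1.1503)) = -0.1919
c < 0: the analyst has a liberal response bias.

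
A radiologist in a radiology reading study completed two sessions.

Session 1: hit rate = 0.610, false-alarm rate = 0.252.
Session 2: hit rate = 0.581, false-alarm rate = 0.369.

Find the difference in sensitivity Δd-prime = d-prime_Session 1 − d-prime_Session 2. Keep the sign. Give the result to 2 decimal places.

Δd-prime = 0.41

Session 1: z(0.610) = 0.279, z(0.252) = -0.668, d' = 0.947
Session 2: z(0.581) = 0.204, z(0.369) = -0.335, d' = 0.539
Δd' = d'_Session 1 − d'_Session 2 = 0.947 − 0.539 = 0.408
Session 1 has the higher sensitivity.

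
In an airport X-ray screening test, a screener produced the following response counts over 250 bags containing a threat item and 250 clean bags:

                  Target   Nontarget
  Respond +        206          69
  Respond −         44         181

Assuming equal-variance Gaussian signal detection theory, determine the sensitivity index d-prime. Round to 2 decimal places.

d-prime = 1.53

H = 206/250 = 0.8240
FA = 69/250 = 0.2760
z(H) = 0.9307
z(FA) = -0.5948
d' = z(H) − z(FA) = 0.9307 − (-0.5948) = 1.5255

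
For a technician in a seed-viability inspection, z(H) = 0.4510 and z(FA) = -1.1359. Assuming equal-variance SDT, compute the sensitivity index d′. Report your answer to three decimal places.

d' = z(H) − z(FA) = 0.4510 − (-1.1359) = 1.5869

d′ = 1.587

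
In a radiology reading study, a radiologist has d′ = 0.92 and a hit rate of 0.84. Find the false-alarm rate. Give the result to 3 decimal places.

false-alarm rate = 0.530

z(hit rate) = z(0.84) = 0.9945
z(FA) = z(H) − d' = 0.9945 − 0.92 = 0.0745
false-alarm rate = Φ(0.0745) = 0.5297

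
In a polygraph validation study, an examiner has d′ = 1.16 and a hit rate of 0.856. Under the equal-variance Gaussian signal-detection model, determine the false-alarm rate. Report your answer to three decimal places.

z(hit rate) = z(0.856) = 1.0625
z(FA) = z(H) − d' = 1.0625 − 1.16 = -0.0975
false-alarm rate = Φ(-0.0975) = 0.4612

false-alarm rate = 0.461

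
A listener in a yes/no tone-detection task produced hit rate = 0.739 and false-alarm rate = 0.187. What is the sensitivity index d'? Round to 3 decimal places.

z(H) = 0.6403
z(FA) = -0.8890
d' = z(H) − z(FA) = 0.6403 − (-0.8890) = 1.5293

d' = 1.529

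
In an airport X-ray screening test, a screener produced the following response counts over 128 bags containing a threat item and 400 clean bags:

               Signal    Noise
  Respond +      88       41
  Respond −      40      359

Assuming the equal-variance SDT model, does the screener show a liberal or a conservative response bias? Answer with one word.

conservative

z(H) = 0.489, z(FA) = -1.267
c = −½·(z(H) + z(FA)) = 0.389
c > 0 → conservative criterion (biased toward responding “no”).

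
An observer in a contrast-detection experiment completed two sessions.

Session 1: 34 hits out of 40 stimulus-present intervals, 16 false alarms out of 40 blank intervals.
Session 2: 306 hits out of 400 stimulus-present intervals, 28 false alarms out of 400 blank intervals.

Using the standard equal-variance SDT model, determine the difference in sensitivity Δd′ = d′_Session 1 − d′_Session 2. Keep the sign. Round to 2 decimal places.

Session 1: z(0.8500) = 1.036, z(0.4000) = -0.253, d' = 1.289
Session 2: z(0.7650) = 0.722, z(0.0700) = -1.476, d' = 2.198
Δd' = d'_Session 1 − d'_Session 2 = 1.289 − 2.198 = -0.909
Session 2 has the higher sensitivity.

Δd′ = -0.91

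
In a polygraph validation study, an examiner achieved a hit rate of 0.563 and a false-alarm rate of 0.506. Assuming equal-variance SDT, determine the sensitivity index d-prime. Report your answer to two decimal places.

z(0.563) = 0.159, z(0.506) = 0.015
d' = z(H) − z(FA) = 0.159 − 0.015 = 0.144

d-prime = 0.14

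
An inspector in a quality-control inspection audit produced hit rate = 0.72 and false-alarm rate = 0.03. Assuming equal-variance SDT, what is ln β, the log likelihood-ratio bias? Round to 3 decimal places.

ln β = 1.599

z(H) = z(0.72) = 0.5828
z(FA) = z(0.03) = -1.8808
ln β = −½·[z(H)² − z(FA)²] = −0.5 × (0.3397 − 3.5374) = 1.59885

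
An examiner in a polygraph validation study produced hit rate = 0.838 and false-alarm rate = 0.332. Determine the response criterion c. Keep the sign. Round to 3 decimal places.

c = -0.276

Φ⁻¹(H) = 0.9863
Φ⁻¹(FA) = -0.4344
c = −½·[z(H) + z(FA)] = −0.5 × (0.9863 + (-0.4344)) = -0.27595
c < 0: the examiner has a liberal response bias.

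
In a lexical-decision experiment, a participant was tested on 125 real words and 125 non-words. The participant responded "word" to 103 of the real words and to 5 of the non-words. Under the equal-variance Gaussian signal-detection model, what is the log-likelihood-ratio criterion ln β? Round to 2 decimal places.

H = 103/125 = 0.8240
FA = 5/125 = 0.0400
z(H) = z(0.8240) = 0.931
z(FA) = z(0.0400) = -1.751
ln β = −½·[z(H)² − z(FA)²] = −0.5 × (0.867 − 3.066) = 1.0995

ln β = 1.10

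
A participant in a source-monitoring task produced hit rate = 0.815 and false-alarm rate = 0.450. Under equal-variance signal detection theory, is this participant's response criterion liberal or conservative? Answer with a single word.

liberal

z(H) = 0.896, z(FA) = -0.126
c = −½·(z(H) + z(FA)) = -0.385
c < 0 → liberal criterion (biased toward responding “yes”).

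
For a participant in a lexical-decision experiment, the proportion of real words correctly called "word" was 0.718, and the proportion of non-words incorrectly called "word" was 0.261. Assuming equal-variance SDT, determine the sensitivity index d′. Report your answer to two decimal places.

d′ = 1.22

Φ⁻¹(H) = Φ⁻¹(0.718) = 0.5769
Φ⁻¹(FA) = Φ⁻¹(0.261) = -0.6403
d' = z(H) − z(FA) = 0.5769 − (-0.6403) = 1.2172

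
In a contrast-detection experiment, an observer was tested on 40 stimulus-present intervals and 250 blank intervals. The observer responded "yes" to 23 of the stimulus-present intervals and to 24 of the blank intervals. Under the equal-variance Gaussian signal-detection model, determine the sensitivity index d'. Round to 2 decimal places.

d' = 1.49

H = 23/40 = 0.5750
FA = 24/250 = 0.0960
Φ⁻¹(H) = 0.189
Φ⁻¹(FA) = -1.305
d' = z(H) − z(FA) = 0.189 − (-1.305) = 1.494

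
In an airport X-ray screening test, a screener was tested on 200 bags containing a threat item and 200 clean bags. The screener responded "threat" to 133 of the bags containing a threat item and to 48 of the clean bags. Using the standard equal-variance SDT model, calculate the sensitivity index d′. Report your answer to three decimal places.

d′ = 1.132

H = 133/200 = 0.6650
FA = 48/200 = 0.2400
Φ⁻¹(H) = 0.4261
Φ⁻¹(FA) = -0.7063
d' = z(H) − z(FA) = 0.4261 − (-0.7063) = 1.1324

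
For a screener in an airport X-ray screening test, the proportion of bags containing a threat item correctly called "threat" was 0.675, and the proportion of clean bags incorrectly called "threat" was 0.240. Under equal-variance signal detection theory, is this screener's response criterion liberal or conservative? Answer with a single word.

conservative

z(H) = 0.454, z(FA) = -0.706
c = −½·(z(H) + z(FA)) = 0.126
c > 0 → conservative criterion (biased toward responding “no”).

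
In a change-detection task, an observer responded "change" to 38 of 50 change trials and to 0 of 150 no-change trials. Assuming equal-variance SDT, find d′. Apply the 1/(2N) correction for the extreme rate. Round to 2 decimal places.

d′ = 3.42

The false-alarm rate is 0/150 = 0, so apply the 1/(2N) correction: FA → 1/(2·150) = 0.00333.
z(H) = z(0.76000) = 0.706
z(FA) = z(0.00333) = -2.713
d' = 0.706 − (-2.713) = 3.419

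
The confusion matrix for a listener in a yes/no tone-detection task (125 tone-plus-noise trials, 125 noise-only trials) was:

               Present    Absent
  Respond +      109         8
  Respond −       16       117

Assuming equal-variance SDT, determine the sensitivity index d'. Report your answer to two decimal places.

d' = 2.66

H = 109/125 = 0.8720
FA = 8/125 = 0.0640
z(0.8720) = 1.136, z(0.0640) = -1.522
d' = z(H) − z(FA) = 1.136 − (-1.522) = 2.658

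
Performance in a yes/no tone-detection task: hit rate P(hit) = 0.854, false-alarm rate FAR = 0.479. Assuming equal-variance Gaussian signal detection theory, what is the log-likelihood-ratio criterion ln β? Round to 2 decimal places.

ln β = -0.55

z(H) = z(0.854) = 1.054
z(FA) = z(0.479) = -0.053
ln β = −½·[z(H)² − z(FA)²] = −0.5 × (1.111 − 0.003) = -0.554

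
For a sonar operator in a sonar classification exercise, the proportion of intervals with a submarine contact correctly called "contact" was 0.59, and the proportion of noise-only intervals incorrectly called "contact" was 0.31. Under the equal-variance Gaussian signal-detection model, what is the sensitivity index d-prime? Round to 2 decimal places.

z(0.59) = 0.2275, z(0.31) = -0.4959
d' = z(H) − z(FA) = 0.2275 − (-0.4959) = 0.7234

d-prime = 0.72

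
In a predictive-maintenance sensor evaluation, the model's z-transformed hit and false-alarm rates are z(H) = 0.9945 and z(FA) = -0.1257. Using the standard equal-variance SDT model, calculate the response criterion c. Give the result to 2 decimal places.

c = −½·[z(H) + z(FA)] = −½·(0.9945 + (-0.1257)) = -0.4344
c < 0: the model has a liberal response bias.

c = -0.43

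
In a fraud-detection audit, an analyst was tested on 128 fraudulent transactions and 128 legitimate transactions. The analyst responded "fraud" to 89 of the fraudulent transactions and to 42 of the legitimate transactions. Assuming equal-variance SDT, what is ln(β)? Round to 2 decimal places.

ln β = -0.03

H = 89/128 = 0.6953
FA = 42/128 = 0.3281
z(H) = 0.511
z(FA) = -0.445
ln β = −½·[z(H)² − z(FA)²] = −0.5 × (0.261 − 0.198) = -0.0315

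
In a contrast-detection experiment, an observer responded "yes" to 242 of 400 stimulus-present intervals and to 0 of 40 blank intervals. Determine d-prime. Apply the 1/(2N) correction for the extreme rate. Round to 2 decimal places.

The false-alarm rate is 0/40 = 0, so apply the 1/(2N) correction: FA → 1/(2·40) = 0.01250.
z(H) = z(0.60500) = 0.266
z(FA) = z(0.01250) = -2.241
d' = 0.266 − (-2.241) = 2.507

d-prime = 2.51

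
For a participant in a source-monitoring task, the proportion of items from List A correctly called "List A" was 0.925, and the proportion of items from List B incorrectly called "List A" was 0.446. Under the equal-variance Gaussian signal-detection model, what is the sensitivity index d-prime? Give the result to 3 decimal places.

d-prime = 1.575

Φ⁻¹(0.925) = 1.4395, Φ⁻¹(0.446) = -0.1358
d' = z(H) − z(FA) = 1.4395 − (-0.1358) = 1.5753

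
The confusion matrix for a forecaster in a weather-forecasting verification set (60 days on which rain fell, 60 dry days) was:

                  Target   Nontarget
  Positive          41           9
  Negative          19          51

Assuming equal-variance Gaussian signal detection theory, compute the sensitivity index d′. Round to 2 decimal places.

d′ = 1.51

H = 41/60 = 0.6833
FA = 9/60 = 0.1500
Φ⁻¹(0.6833) = 0.477, Φ⁻¹(0.1500) = -1.036
d' = z(H) − z(FA) = 0.477 − (-1.036) = 1.513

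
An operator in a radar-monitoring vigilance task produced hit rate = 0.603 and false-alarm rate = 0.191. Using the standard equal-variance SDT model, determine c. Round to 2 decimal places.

c = 0.31

z(H) = z(0.603) = 0.261
z(FA) = z(0.191) = -0.874
c = −½·[z(H) + z(FA)] = −0.5 × (0.261 + (-0.874)) = 0.3065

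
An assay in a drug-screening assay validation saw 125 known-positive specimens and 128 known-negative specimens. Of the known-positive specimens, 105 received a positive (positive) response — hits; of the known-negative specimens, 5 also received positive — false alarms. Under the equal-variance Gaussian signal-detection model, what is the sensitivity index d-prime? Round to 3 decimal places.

d-prime = 2.756

H = 105/125 = 0.8400
FA = 5/128 = 0.0391
z(H) = 0.9945
z(FA) = -1.7612
d' = z(H) − z(FA) = 0.9945 − (-1.7612) = 2.7557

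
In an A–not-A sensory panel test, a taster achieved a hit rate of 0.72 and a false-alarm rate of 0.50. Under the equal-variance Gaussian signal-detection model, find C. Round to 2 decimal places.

z(0.72) = 0.5828, z(0.50) = 0.0000
c = −½·[z(H) + z(FA)] = −0.5 × (0.5828 + 0.0000) = -0.2914

C = -0.29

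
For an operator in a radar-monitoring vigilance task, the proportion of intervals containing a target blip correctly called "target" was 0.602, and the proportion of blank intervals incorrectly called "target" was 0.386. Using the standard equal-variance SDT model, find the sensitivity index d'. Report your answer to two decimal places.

z(H) = z(0.602) = 0.2585
z(FA) = z(0.386) = -0.2898
d' = z(H) − z(FA) = 0.2585 − (-0.2898) = 0.5483

d' = 0.55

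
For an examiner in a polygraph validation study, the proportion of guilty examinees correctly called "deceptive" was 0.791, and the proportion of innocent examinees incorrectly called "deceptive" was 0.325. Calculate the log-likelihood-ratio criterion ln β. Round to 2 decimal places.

z(H) = z(0.791) = 0.810
z(FA) = z(0.325) = -0.454
ln β = −½·[z(H)² − z(FA)²] = −0.5 × (0.656 − 0.206) = -0.225

ln β = -0.23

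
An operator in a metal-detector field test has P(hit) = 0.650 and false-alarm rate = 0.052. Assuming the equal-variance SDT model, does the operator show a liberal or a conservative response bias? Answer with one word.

z(H) = 0.385, z(FA) = -1.626
c = −½·(z(H) + z(FA)) = 0.6205
c > 0 → conservative criterion (biased toward responding “no”).

conservative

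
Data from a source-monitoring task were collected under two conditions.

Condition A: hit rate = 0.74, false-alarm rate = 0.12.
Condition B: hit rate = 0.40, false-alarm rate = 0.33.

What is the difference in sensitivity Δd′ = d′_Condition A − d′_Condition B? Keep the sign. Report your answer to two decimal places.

Condition A: z(0.74) = 0.643, z(0.12) = -1.175, d' = 1.818
Condition B: z(0.40) = -0.253, z(0.33) = -0.440, d' = 0.187
Δd' = d'_Condition A − d'_Condition B = 1.818 − 0.187 = 1.631
Condition A has the higher sensitivity.

Δd′ = 1.63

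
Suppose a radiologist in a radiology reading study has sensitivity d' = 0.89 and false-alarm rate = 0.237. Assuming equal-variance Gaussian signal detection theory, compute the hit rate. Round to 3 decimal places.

z(false-alarm rate) = z(0.237) = -0.7160
z(H) = z(FA) + d' = -0.7160 + 0.89 = 0.1740
hit rate = Φ(0.1740) = 0.5691

hit rate = 0.569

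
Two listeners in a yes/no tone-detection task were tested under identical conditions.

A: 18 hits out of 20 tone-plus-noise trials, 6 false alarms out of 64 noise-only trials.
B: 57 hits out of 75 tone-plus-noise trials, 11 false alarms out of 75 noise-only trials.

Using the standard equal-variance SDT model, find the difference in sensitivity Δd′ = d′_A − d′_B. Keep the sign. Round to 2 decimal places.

Δd′ = 0.84

A: z(0.9000) = 1.282, z(0.0938) = -1.318, d' = 2.600
B: z(0.7600) = 0.706, z(0.1467) = -1.051, d' = 1.757
Δd' = d'_A − d'_B = 2.600 − 1.757 = 0.843
A has the higher sensitivity.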